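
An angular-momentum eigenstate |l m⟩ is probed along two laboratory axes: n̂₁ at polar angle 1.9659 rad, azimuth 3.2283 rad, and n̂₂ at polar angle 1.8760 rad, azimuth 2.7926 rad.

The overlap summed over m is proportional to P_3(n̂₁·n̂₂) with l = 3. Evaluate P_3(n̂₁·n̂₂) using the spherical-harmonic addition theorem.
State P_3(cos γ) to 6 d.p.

0.536543

Term-by-term m-sum for l=3 (normalisation 4π/7 = 1.795196):
  m=-3: -0.316994-0.084369i × -0.181074-0.313471i = +0.030952+0.114645i  (running Σ = +0.030952+0.114645i)
  m=-2: -0.330063-0.057818i × -0.214033-0.179541i = +0.060263+0.071635i  (running Σ = +0.091216+0.186280i)
  m=-1: +0.077037+0.006697i × +0.158891+0.057818i = +0.011853+0.005518i  (running Σ = +0.103069+0.191799i)
  m=0: +0.324511-0.000000i × +0.285780+0.000000i = +0.092739+0.000000i  (running Σ = +0.195808+0.191799i)
  m=1: -0.077037+0.006697i × -0.158891+0.057818i = +0.011853-0.005518i  (running Σ = +0.207661+0.186280i)
  m=2: -0.330063+0.057818i × -0.214033+0.179541i = +0.060263-0.071635i  (running Σ = +0.267925+0.114645i)
  m=3: +0.316994-0.084369i × +0.181074-0.313471i = +0.030952-0.114645i  (running Σ = +0.298877+0.000000i)
Total Σ_m = +0.298877+0.000000i. Multiply by 1.795196: +0.536543+0.000000i. P_3(cos γ) = 0.536543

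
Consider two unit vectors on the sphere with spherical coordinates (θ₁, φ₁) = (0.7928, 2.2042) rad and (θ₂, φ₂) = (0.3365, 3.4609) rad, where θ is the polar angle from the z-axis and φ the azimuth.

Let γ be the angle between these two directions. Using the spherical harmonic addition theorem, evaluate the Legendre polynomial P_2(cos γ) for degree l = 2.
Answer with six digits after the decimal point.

0.310684

Expand P_2 via completeness: Σ_{m} conj(Y_{2,m}) at Ω₁ times Y_{2,m} at Ω₂ —
  term(m=-2) = -0.006678-0.004851i   from Y*(Ω₁)=-0.058667-0.187010i, Y(Ω₂)=+0.033813-0.025103i
  term(m=-1) = +0.028732-0.088446i   from Y*(Ω₁)=-0.228607+0.311310i, Y(Ω₂)=-0.228608+0.075582i
  term(m=+0) = +0.079510+0.000000i   from Y*(Ω₁)=+0.150693-0.000000i, Y(Ω₂)=+0.527629+0.000000i
  term(m=+1) = +0.028732+0.088446i   from Y*(Ω₁)=+0.228607+0.311310i, Y(Ω₂)=+0.228608+0.075582i
  term(m=+2) = -0.006678+0.004851i   from Y*(Ω₁)=-0.058667+0.187010i, Y(Ω₂)=+0.033813+0.025103i
Σ over m = +0.123617-0.000000i; ×(4π/5) → +0.310684-0.000000i. Real part: 0.310684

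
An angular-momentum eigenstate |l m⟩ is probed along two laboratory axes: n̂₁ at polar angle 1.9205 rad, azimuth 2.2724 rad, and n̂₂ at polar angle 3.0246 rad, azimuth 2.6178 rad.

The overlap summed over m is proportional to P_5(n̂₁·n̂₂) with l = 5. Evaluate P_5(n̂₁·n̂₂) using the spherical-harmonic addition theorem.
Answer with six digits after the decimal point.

Term-by-term m-sum for l=5 (normalisation 4π/11 = 1.142397):
  [-5]  conj(Y_{5,-5})(Ω₁) = 0.12170 - 0.31713j ; Y_{5,-5}(Ω₂) = 0.00001 - 0.00001j ; Δ = -0.00000 - 0.00000j
  [-4]  conj(Y_{5,-4})(Ω₁) = 0.36994 - 0.12886j ; Y_{5,-4}(Ω₂) = 0.00014 - 0.00023j ; Δ = 0.00002 - 0.00010j
  [-3]  conj(Y_{5,-3})(Ω₁) = 0.01395 + 0.00825j ; Y_{5,-3}(Ω₂) = 0.00000 - 0.00433j ; Δ = 0.00004 - 0.00006j
  [-2]  conj(Y_{5,-2})(Ω₁) = -0.05538 - 0.32736j ; Y_{5,-2}(Ω₂) = -0.02245 - 0.03892j ; Δ = -0.01150 + 0.00950j
  [-1]  conj(Y_{5,-1})(Ω₁) = 0.06876 - 0.08137j ; Y_{5,-1}(Ω₂) = -0.24676 - 0.14253j ; Δ = -0.02857 + 0.01028j
  [+0]  conj(Y_{5,0})(Ω₁) = -0.30657 + 0.00000j ; Y_{5,0}(Ω₂) = -0.84194 + 0.00000j ; Δ = 0.25811 + 0.00000j
  [+1]  conj(Y_{5,1})(Ω₁) = -0.06876 - 0.08137j ; Y_{5,1}(Ω₂) = 0.24676 - 0.14253j ; Δ = -0.02857 - 0.01028j
  [+2]  conj(Y_{5,2})(Ω₁) = -0.05538 + 0.32736j ; Y_{5,2}(Ω₂) = -0.02245 + 0.03892j ; Δ = -0.01150 - 0.00950j
  [+3]  conj(Y_{5,3})(Ω₁) = -0.01395 + 0.00825j ; Y_{5,3}(Ω₂) = -0.00000 - 0.00433j ; Δ = 0.00004 + 0.00006j
  [+4]  conj(Y_{5,4})(Ω₁) = 0.36994 + 0.12886j ; Y_{5,4}(Ω₂) = 0.00014 + 0.00023j ; Δ = 0.00002 + 0.00010j
  [+5]  conj(Y_{5,5})(Ω₁) = -0.12170 - 0.31713j ; Y_{5,5}(Ω₂) = -0.00001 - 0.00001j ; Δ = -0.00000 + 0.00000j
Total Σ_m = 0.17810 + 0.00000j. Multiply by 1.142397: 0.20346 + 0.00000j. P_5(cos γ) = 0.203461

0.203461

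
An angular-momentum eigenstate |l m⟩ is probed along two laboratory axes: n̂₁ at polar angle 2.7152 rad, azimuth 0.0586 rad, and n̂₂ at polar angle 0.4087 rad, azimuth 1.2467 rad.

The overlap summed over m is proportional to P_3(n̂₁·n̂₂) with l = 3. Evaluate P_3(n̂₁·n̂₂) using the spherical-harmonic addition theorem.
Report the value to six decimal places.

Term-by-term m-sum for l=3 (normalisation 4π/7 = 1.795196):
  term(m=-3) = (-0.000705, 0.000317)   from Y*(Ω₁)=(0.029062, 0.005162), Y(Ω₂)=(-0.021636, 0.014755)
  term(m=-2) = (0.017000, 0.016333)   from Y*(Ω₁)=(-0.158072, -0.018611), Y(Ω₂)=(-0.118076, -0.089426)
  term(m=-1) = (0.064719, -0.160776)   from Y*(Ω₁)=(0.419614, 0.024618), Y(Ω₂)=(0.131305, -0.390856)
  term(m=+0) = (-0.161196, -0.000000)   from Y*(Ω₁)=(-0.388934, -0.000000), Y(Ω₂)=(0.414456, 0.000000)
  term(m=+1) = (0.064719, 0.160776)   from Y*(Ω₁)=(-0.419614, 0.024618), Y(Ω₂)=(-0.131305, -0.390856)
  term(m=+2) = (0.017000, -0.016333)   from Y*(Ω₁)=(-0.158072, 0.018611), Y(Ω₂)=(-0.118076, 0.089426)
  term(m=+3) = (-0.000705, -0.000317)   from Y*(Ω₁)=(-0.029062, 0.005162), Y(Ω₂)=(0.021636, 0.014755)
Total Σ_m = (0.000833, -0.000000). Multiply by 1.795196: (0.001495, -0.000000). P_3(cos γ) = 0.001495

0.001495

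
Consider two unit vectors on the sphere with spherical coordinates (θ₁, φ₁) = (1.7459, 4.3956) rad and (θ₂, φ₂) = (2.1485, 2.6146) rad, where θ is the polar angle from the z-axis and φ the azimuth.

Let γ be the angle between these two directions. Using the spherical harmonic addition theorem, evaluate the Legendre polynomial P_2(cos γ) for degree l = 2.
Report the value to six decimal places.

-0.491109

Term-by-term m-sum for l=2 (normalisation 4π/5 = 2.513274):
  term(m=-2) = -0.09269 - 0.04144j   from Y*(Ω₁)=-0.30186 + 0.22175j, Y(Ω₂)=0.13394 + 0.23567j
  term(m=-1) = -0.00977 + 0.04581j   from Y*(Ω₁)=0.04128 + 0.12593j, Y(Ω₂)=0.30547 + 0.17775j
  term(m=+0) = 0.00952 + 0.00000j   from Y*(Ω₁)=-0.28668 + 0.00000j, Y(Ω₂)=-0.03322 + 0.00000j
  term(m=+1) = -0.00977 - 0.04581j   from Y*(Ω₁)=-0.04128 + 0.12593j, Y(Ω₂)=-0.30547 + 0.17775j
  term(m=+2) = -0.09269 + 0.04144j   from Y*(Ω₁)=-0.30186 - 0.22175j, Y(Ω₂)=0.13394 - 0.23567j
Accumulated sum -0.19541 + 0.00000j; after 4π/(2l+1) scaling, -0.49111 + 0.00000j ⇒ P_2 = -0.491109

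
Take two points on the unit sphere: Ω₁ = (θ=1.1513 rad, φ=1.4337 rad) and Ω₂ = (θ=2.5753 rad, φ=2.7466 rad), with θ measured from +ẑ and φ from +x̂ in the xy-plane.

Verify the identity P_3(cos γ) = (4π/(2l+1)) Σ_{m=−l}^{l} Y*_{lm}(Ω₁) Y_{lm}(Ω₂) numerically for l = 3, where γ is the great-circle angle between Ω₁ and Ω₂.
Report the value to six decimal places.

0.301955

Summing Y*_{l m}(θ₁,φ₁)·Y_{l m}(θ₂,φ₂) over m ∈ [−3, 3]; prefactor 4π/(2·3+1) = 1.795196:
  m=-3: Y*=-0.12707 - 0.29133j  Y=-0.02425 - 0.05969j  product -0.01431 + 0.01465j
  m=-2: Y*=-0.33423 + 0.09401j  Y=-0.17473 - 0.17634j  product 0.07498 + 0.04251j
  m=-1: Y*=-0.00688 - 0.04986j  Y=-0.40982 - 0.17086j  product -0.00570 + 0.02161j
  m=+0: Y*=-0.32991 + 0.00000j  Y=-0.17661 + 0.00000j  product 0.05826 + 0.00000j
  m=+1: Y*=0.00688 - 0.04986j  Y=0.40982 - 0.17086j  product -0.00570 - 0.02161j
  m=+2: Y*=-0.33423 - 0.09401j  Y=-0.17473 + 0.17634j  product 0.07498 - 0.04251j
  m=+3: Y*=0.12707 - 0.29133j  Y=0.02425 - 0.05969j  product -0.01431 - 0.01465j
Σ over m = 0.16820 + 0.00000j; ×(4π/7) → 0.30196 + 0.00000j. Real part: 0.301955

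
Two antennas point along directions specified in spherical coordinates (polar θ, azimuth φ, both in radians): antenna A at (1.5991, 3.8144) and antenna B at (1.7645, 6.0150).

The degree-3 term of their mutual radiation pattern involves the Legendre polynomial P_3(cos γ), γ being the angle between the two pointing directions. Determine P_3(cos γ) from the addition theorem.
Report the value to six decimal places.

Addition theorem: P_3(cos γ) = (4π/7) Σ_m Y*_{lm}(Ω₁) Y_{lm}(Ω₂), m = −3…3:
  term(m=-3) = 0.15602 - 0.05146j   from Y*(Ω₁)=0.18037 - 0.37567j, Y(Ω₂)=0.27339 + 0.28407j
  term(m=-2) = -0.00168 + 0.00521j   from Y*(Ω₁)=-0.00645 - 0.02817j, Y(Ω₂)=-0.16283 - 0.09681j
  term(m=-1) = -0.04897 - 0.06719j   from Y*(Ω₁)=0.25164 + 0.20051j, Y(Ω₂)=-0.24914 - 0.06847j
  term(m=+0) = 0.00640 + 0.00000j   from Y*(Ω₁)=0.03164 + 0.00000j, Y(Ω₂)=0.20219 + 0.00000j
  term(m=+1) = -0.04897 + 0.06719j   from Y*(Ω₁)=-0.25164 + 0.20051j, Y(Ω₂)=0.24914 - 0.06847j
  term(m=+2) = -0.00168 - 0.00521j   from Y*(Ω₁)=-0.00645 + 0.02817j, Y(Ω₂)=-0.16283 + 0.09681j
  term(m=+3) = 0.15602 + 0.05146j   from Y*(Ω₁)=-0.18037 - 0.37567j, Y(Ω₂)=-0.27339 + 0.28407j
Accumulated sum 0.21716 + 0.00000j; after 4π/(2l+1) scaling, 0.38985 + 0.00000j ⇒ P_3 = 0.389848

0.389848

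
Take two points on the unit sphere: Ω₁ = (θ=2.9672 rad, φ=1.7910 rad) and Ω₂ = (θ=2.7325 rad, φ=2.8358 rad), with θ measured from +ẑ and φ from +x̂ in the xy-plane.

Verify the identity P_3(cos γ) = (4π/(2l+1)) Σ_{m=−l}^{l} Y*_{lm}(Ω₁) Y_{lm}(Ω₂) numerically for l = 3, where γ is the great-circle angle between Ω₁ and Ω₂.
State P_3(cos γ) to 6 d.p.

Expand P_3 via completeness: Σ_{m} conj(Y_{3,m}) at Ω₁ times Y_{3,m} at Ω₂ —
  m=-3: +0.001337-0.001721i × -0.015963-0.020850i = -0.000057-0.000000i  (running Σ = -0.000057-0.000000i)
  m=-2: +0.027410+0.012918i × -0.121469-0.085184i = -0.002229-0.003904i  (running Σ = -0.002286-0.003904i)
  m=-1: -0.047150+0.210647i × -0.393375-0.124186i = +0.044707-0.077008i  (running Σ = +0.042421-0.080912i)
  m=0: -0.679710-0.000000i × -0.413895+0.000000i = +0.281329+0.000000i  (running Σ = +0.323749-0.080912i)
  m=1: +0.047150+0.210647i × +0.393375-0.124186i = +0.044707+0.077008i  (running Σ = +0.368456-0.003904i)
  m=2: +0.027410-0.012918i × -0.121469+0.085184i = -0.002229+0.003904i  (running Σ = +0.366227-0.000000i)
  m=3: -0.001337-0.001721i × +0.015963-0.020850i = -0.000057+0.000000i  (running Σ = +0.366170-0.000000i)
Accumulated sum +0.366170-0.000000i; after 4π/(2l+1) scaling, +0.657347-0.000000i ⇒ P_3 = 0.657347

0.657347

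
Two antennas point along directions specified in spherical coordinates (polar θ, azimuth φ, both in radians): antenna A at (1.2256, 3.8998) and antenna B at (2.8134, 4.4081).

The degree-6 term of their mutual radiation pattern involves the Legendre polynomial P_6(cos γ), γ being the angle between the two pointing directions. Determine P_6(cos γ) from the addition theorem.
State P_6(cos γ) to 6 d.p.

Addition theorem: P_6(cos γ) = (4π/13) Σ_m Y*_{lm}(Ω₁) Y_{lm}(Ω₂), m = −6…6:
  [-6]  conj(Y_{6,-6})(Ω₁) = -0.054479-0.330963i ; Y_{6,-6}(Ω₂) = +0.000137-0.000524i ; Δ = -0.000181-0.000017i
  [-5]  conj(Y_{6,-5})(Ω₁) = +0.332760+0.252674i ; Y_{6,-5}(Ω₂) = +0.005505-0.000272i ; Δ = +0.001901+0.001301i
  [-4]  conj(Y_{6,-4})(Ω₁) = -0.072173+0.007881i ; Y_{6,-4}(Ω₂) = +0.011814+0.032001i ; Δ = -0.001105-0.002217i
  [-3]  conj(Y_{6,-3})(Ω₁) = -0.206869+0.243705i ; Y_{6,-3}(Ω₂) = -0.112045+0.086588i ; Δ = +0.002077-0.045218i
  [-2]  conj(Y_{6,-2})(Ω₁) = -0.009851-0.180959i ; Y_{6,-2}(Ω₂) = -0.315649-0.219946i ; Δ = -0.036692+0.059286i
  [-1]  conj(Y_{6,-1})(Ω₁) = -0.190264-0.180189i ; Y_{6,-1}(Ω₂) = +0.173849-0.553587i ; Δ = -0.132827+0.074002i
  [+0]  conj(Y_{6,0})(Ω₁) = +0.205940-0.000000i ; Y_{6,0}(Ω₂) = +0.150434+0.000000i ; Δ = +0.030980+0.000000i
  [+1]  conj(Y_{6,1})(Ω₁) = +0.190264-0.180189i ; Y_{6,1}(Ω₂) = -0.173849-0.553587i ; Δ = -0.132827-0.074002i
  [+2]  conj(Y_{6,2})(Ω₁) = -0.009851+0.180959i ; Y_{6,2}(Ω₂) = -0.315649+0.219946i ; Δ = -0.036692-0.059286i
  [+3]  conj(Y_{6,3})(Ω₁) = +0.206869+0.243705i ; Y_{6,3}(Ω₂) = +0.112045+0.086588i ; Δ = +0.002077+0.045218i
  [+4]  conj(Y_{6,4})(Ω₁) = -0.072173-0.007881i ; Y_{6,4}(Ω₂) = +0.011814-0.032001i ; Δ = -0.001105+0.002217i
  [+5]  conj(Y_{6,5})(Ω₁) = -0.332760+0.252674i ; Y_{6,5}(Ω₂) = -0.005505-0.000272i ; Δ = +0.001901-0.001301i
  [+6]  conj(Y_{6,6})(Ω₁) = -0.054479+0.330963i ; Y_{6,6}(Ω₂) = +0.000137+0.000524i ; Δ = -0.000181+0.000017i
Total Σ_m = -0.302675+0.000000i. Multiply by 0.966644: -0.292579+0.000000i. P_6(cos γ) = -0.292579

-0.292579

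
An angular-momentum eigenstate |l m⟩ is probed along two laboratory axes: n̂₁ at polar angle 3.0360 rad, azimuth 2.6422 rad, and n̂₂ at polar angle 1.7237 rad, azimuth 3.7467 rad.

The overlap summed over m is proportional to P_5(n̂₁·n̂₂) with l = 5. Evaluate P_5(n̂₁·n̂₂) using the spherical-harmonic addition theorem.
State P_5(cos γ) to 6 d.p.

Addition theorem: P_5(cos γ) = (4π/11) Σ_m Y*_{lm}(Ω₁) Y_{lm}(Ω₂), m = −5…5:
  m=-5: Y*=0.00000 + 0.00000j  Y=0.43474 + 0.05068j  product 0.00000 + 0.00000j
  m=-4: Y*=0.00007 + 0.00016j  Y=0.16019 + 0.14083j  product -0.00001 + 0.00004j
  m=-3: Y*=-0.00023 + 0.00319j  Y=-0.06397 - 0.25639j  product 0.00083 - 0.00014j
  m=-2: Y*=-0.01993 + 0.03096j  Y=0.08277 - 0.21951j  product 0.00515 + 0.00694j
  m=-1: Y*=-0.22793 + 0.12434j  Y=-0.17873 + 0.12362j  product 0.02537 - 0.05040j
  m=+0: Y*=-0.85895 + 0.00000j  Y=-0.23887 + 0.00000j  product 0.20517 + 0.00000j
  m=+1: Y*=0.22793 + 0.12434j  Y=0.17873 + 0.12362j  product 0.02537 + 0.05040j
  m=+2: Y*=-0.01993 - 0.03096j  Y=0.08277 + 0.21951j  product 0.00515 - 0.00694j
  m=+3: Y*=0.00023 + 0.00319j  Y=0.06397 - 0.25639j  product 0.00083 + 0.00014j
  m=+4: Y*=0.00007 - 0.00016j  Y=0.16019 - 0.14083j  product -0.00001 - 0.00004j
  m=+5: Y*=-0.00000 + 0.00000j  Y=-0.43474 + 0.05068j  product 0.00000 - 0.00000j
Σ over m = 0.26785 + 0.00000j; ×(4π/11) → 0.30599 + 0.00000j. Real part: 0.305990

0.305990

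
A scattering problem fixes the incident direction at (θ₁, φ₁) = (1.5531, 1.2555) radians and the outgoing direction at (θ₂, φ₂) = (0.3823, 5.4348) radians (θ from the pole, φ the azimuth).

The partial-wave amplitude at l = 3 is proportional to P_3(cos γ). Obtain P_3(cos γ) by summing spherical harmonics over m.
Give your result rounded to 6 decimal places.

0.246731

Addition theorem: P_3(cos γ) = (4π/7) Σ_m Y*_{lm}(Ω₁) Y_{lm}(Ω₂), m = −3…3:
  m=-3: Y*=(-0.338217, -0.243971)  Y=(-0.017922, 0.012167)  product (0.009030, 0.000257)
  m=-2: Y*=(-0.014602, 0.010660)  Y=(-0.016580, 0.130917)  product (-0.001153, -0.002088)
  m=-1: Y*=(-0.100045, -0.306720)  Y=(0.263395, 0.298856)  product (0.065314, -0.110688)
  m=+0: Y*=(-0.019800, -0.000000)  Y=(0.451544, 0.000000)  product (-0.008941, -0.000000)
  m=+1: Y*=(0.100045, -0.306720)  Y=(-0.263395, 0.298856)  product (0.065314, 0.110688)
  m=+2: Y*=(-0.014602, -0.010660)  Y=(-0.016580, -0.130917)  product (-0.001153, 0.002088)
  m=+3: Y*=(0.338217, -0.243971)  Y=(0.017922, 0.012167)  product (0.009030, -0.000257)
Total Σ_m = (0.137440, -0.000000). Multiply by 1.795196: (0.246731, -0.000000). P_3(cos γ) = 0.246731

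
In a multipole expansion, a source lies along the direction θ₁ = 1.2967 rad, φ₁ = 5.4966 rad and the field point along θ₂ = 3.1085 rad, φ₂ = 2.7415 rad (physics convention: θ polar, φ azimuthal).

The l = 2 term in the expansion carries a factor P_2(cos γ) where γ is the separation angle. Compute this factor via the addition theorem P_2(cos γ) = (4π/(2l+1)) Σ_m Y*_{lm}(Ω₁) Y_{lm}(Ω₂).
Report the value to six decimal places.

-0.364972

Expand P_2 via completeness: Σ_{m} conj(Y_{2,m}) at Ω₁ times Y_{2,m} at Ω₂ —
  term(m=-2) = 0.00011 - 0.00011j   from Y*(Ω₁)=-0.00085 - 0.35797j, Y(Ω₂)=0.00029 + 0.00030j
  term(m=-1) = 0.00476 - 0.00194j   from Y*(Ω₁)=0.14218 - 0.14251j, Y(Ω₂)=0.02353 + 0.00995j
  term(m=+0) = -0.15496 + 0.00000j   from Y*(Ω₁)=-0.24607 + 0.00000j, Y(Ω₂)=0.62975 + 0.00000j
  term(m=+1) = 0.00476 + 0.00194j   from Y*(Ω₁)=-0.14218 - 0.14251j, Y(Ω₂)=-0.02353 + 0.00995j
  term(m=+2) = 0.00011 + 0.00011j   from Y*(Ω₁)=-0.00085 + 0.35797j, Y(Ω₂)=0.00029 - 0.00030j
Σ over m = -0.14522 - 0.00000j; ×(4π/5) → -0.36497 - 0.00000j. Real part: -0.364972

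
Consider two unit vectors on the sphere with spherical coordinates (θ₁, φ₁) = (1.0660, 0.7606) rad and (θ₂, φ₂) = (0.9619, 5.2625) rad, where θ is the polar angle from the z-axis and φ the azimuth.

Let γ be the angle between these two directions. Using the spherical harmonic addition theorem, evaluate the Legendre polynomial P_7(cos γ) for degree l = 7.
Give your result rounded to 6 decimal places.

-0.238393

Summing Y*_{l m}(θ₁,φ₁)·Y_{l m}(θ₂,φ₂) over m ∈ [−7, 7]; prefactor 4π/(2·7+1) = 0.837758:
  m=-7: Y*=+0.113028-0.161096i  Y=+0.081370+0.094824i  product +0.024473-0.002391i
  m=-6: Y*=-0.060313-0.402362i  Y=+0.321877-0.051638i  product -0.040191-0.126397i
  m=-5: Y*=-0.303542-0.236266i  Y=+0.168946-0.409796i  product -0.148103+0.084474i
  m=-4: Y*=-0.008429+0.000839i  Y=-0.140195-0.192424i  product +0.001343+0.001504i
  m=-3: Y*=+0.223376-0.259354i  Y=+0.200093-0.015948i  product +0.040560-0.055457i
  m=-2: Y*=-0.008350-0.168221i  Y=+0.155108-0.304916i  product -0.052589-0.023546i
  m=-1: Y*=+0.201903+0.192130i  Y=+0.033095+0.053966i  product -0.003686+0.017255i
  m=+0: Y*=+0.206552-0.000000i  Y=+0.347733+0.000000i  product +0.071825+0.000000i
  m=+1: Y*=-0.201903+0.192130i  Y=-0.033095+0.053966i  product -0.003686-0.017255i
  m=+2: Y*=-0.008350+0.168221i  Y=+0.155108+0.304916i  product -0.052589+0.023546i
  m=+3: Y*=-0.223376-0.259354i  Y=-0.200093-0.015948i  product +0.040560+0.055457i
  m=+4: Y*=-0.008429-0.000839i  Y=-0.140195+0.192424i  product +0.001343-0.001504i
  m=+5: Y*=+0.303542-0.236266i  Y=-0.168946-0.409796i  product -0.148103-0.084474i
  m=+6: Y*=-0.060313+0.402362i  Y=+0.321877+0.051638i  product -0.040191+0.126397i
  m=+7: Y*=-0.113028-0.161096i  Y=-0.081370+0.094824i  product +0.024473+0.002391i
Total Σ_m = -0.284561+0.000000i. Multiply by 0.837758: -0.238393+0.000000i. P_7(cos γ) = -0.238393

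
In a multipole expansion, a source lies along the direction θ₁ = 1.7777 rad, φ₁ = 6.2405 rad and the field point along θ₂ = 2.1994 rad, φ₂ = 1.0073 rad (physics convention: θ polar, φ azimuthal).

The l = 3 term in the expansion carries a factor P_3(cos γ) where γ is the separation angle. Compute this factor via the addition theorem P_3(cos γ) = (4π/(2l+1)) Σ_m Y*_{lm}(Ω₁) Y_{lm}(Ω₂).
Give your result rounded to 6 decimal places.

-0.431178

Addition theorem: P_3(cos γ) = (4π/7) Σ_m Y*_{lm}(Ω₁) Y_{lm}(Ω₂), m = −3…3:
  [-3]  conj(Y_{3,-3})(Ω₁) = 0.38789 - 0.04995j ; Y_{3,-3}(Ω₂) = -0.21921 - 0.02636j ; Δ = -0.08634 + 0.00072j
  [-2]  conj(Y_{3,-2})(Ω₁) = -0.20035 + 0.01715j ; Y_{3,-2}(Ω₂) = 0.16881 + 0.35507j ; Δ = -0.03991 - 0.06825j
  [-1]  conj(Y_{3,-1})(Ω₁) = -0.24932 + 0.01065j ; Y_{3,-1}(Ω₂) = 0.10176 - 0.16106j ; Δ = -0.02366 + 0.04124j
  [+0]  conj(Y_{3,0})(Ω₁) = 0.21381 + 0.00000j ; Y_{3,0}(Ω₂) = 0.27894 + 0.00000j ; Δ = 0.05964 + 0.00000j
  [+1]  conj(Y_{3,1})(Ω₁) = 0.24932 + 0.01065j ; Y_{3,1}(Ω₂) = -0.10176 - 0.16106j ; Δ = -0.02366 - 0.04124j
  [+2]  conj(Y_{3,2})(Ω₁) = -0.20035 - 0.01715j ; Y_{3,2}(Ω₂) = 0.16881 - 0.35507j ; Δ = -0.03991 + 0.06825j
  [+3]  conj(Y_{3,3})(Ω₁) = -0.38789 - 0.04995j ; Y_{3,3}(Ω₂) = 0.21921 - 0.02636j ; Δ = -0.08634 - 0.00072j
Σ over m = -0.24018 - 0.00000j; ×(4π/7) → -0.43118 - 0.00000j. Real part: -0.431178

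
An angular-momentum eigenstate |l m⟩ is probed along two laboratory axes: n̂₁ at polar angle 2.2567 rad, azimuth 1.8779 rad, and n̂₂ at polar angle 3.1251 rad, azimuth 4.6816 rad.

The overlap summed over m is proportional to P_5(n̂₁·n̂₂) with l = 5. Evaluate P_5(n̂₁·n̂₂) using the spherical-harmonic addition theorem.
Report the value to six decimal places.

Addition theorem: P_5(cos γ) = (4π/11) Σ_m Y*_{lm}(Ω₁) Y_{lm}(Ω₂), m = −5…5:
  m=-5: -0.128720+0.004543i × -0.000000+0.000000i = +0.000000-0.000000i  (running Σ = +0.000000-0.000000i)
  m=-4: -0.111921-0.314017i × -0.000000-0.000000i = +0.000000+0.000000i  (running Σ = +0.000000+0.000000i)
  m=-3: +0.333284-0.253093i × +0.000001-0.000012i = -0.000003-0.000004i  (running Σ = -0.000003-0.000004i)
  m=-2: +0.106894+0.075381i × +0.000920+0.000057i = +0.000094+0.000075i  (running Σ = +0.000091+0.000071i)
  m=-1: +0.092661-0.292179i × -0.001300+0.042196i = +0.012208+0.004290i  (running Σ = +0.012300+0.004361i)
  m=0: +0.217973-0.000000i × -0.933695+0.000000i = -0.203520+0.000000i  (running Σ = -0.191220+0.004361i)
  m=1: -0.092661-0.292179i × +0.001300+0.042196i = +0.012208-0.004290i  (running Σ = -0.179012+0.000071i)
  m=2: +0.106894-0.075381i × +0.000920-0.000057i = +0.000094-0.000075i  (running Σ = -0.178918-0.000004i)
  m=3: -0.333284-0.253093i × -0.000001-0.000012i = -0.000003+0.000004i  (running Σ = -0.178920+0.000000i)
  m=4: -0.111921+0.314017i × -0.000000+0.000000i = +0.000000-0.000000i  (running Σ = -0.178920-0.000000i)
  m=5: +0.128720+0.004543i × +0.000000+0.000000i = +0.000000+0.000000i  (running Σ = -0.178920-0.000000i)
Σ over m = -0.178920-0.000000i; ×(4π/11) → -0.204398-0.000000i. Real part: -0.204398

-0.204398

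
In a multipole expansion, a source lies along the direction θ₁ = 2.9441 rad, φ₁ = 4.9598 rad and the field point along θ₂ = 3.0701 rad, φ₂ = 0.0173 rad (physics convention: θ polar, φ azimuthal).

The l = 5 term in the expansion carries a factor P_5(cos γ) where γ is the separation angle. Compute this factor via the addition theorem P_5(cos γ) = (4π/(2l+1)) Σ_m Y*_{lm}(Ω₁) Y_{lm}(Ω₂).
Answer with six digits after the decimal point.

0.736797

Expand P_5 via completeness: Σ_{m} conj(Y_{5,m}) at Ω₁ times Y_{5,m} at Ω₂ —
  term(m=-5) = (0.000000, -0.000000)   from Y*(Ω₁)=(0.000128, -0.000044), Y(Ω₂)=(0.000001, -0.000000)
  term(m=-4) = (0.000000, 0.000000)   from Y*(Ω₁)=(-0.001171, -0.001783), Y(Ω₂)=(-0.000038, 0.000003)
  term(m=-3) = (-0.000013, 0.000015)   from Y*(Ω₁)=(-0.013519, 0.014740), Y(Ω₂)=(0.001002, -0.000052)
  term(m=-2) = (-0.001849, -0.000917)   from Y*(Ω₁)=(0.106106, 0.057255), Y(Ω₂)=(-0.017109, 0.000592)
  term(m=-1) = (0.017917, -0.076481)   from Y*(Ω₁)=(0.107008, -0.423651), Y(Ω₂)=(0.179743, -0.003110)
  term(m=+0) = (0.612848, 0.000000)   from Y*(Ω₁)=(-0.680888, -0.000000), Y(Ω₂)=(-0.900072, 0.000000)
  term(m=+1) = (0.017917, 0.076481)   from Y*(Ω₁)=(-0.107008, -0.423651), Y(Ω₂)=(-0.179743, -0.003110)
  term(m=+2) = (-0.001849, 0.000917)   from Y*(Ω₁)=(0.106106, -0.057255), Y(Ω₂)=(-0.017109, -0.000592)
  term(m=+3) = (-0.000013, -0.000015)   from Y*(Ω₁)=(0.013519, 0.014740), Y(Ω₂)=(-0.001002, -0.000052)
  term(m=+4) = (0.000000, -0.000000)   from Y*(Ω₁)=(-0.001171, 0.001783), Y(Ω₂)=(-0.000038, -0.000003)
  term(m=+5) = (0.000000, 0.000000)   from Y*(Ω₁)=(-0.000128, -0.000044), Y(Ω₂)=(-0.000001, -0.000000)
Total Σ_m = (0.644957, -0.000000). Multiply by 1.142397: (0.736797, -0.000000). P_5(cos γ) = 0.736797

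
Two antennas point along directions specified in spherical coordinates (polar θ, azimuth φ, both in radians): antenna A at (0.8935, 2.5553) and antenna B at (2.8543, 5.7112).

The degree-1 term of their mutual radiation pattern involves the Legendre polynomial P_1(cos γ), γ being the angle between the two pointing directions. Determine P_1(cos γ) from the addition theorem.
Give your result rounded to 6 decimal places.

-0.821792

Summing Y*_{l m}(θ₁,φ₁)·Y_{l m}(θ₂,φ₂) over m ∈ [−1, 1]; prefactor 4π/(2·1+1) = 4.188790:
  [-1]  conj(Y_{1,-1})(Ω₁) = (-0.224271, 0.148960) ; Y_{1,-1}(Ω₂) = (0.082315, 0.052993) ; Δ = (-0.026355, 0.000377)
  [+0]  conj(Y_{1,0})(Ω₁) = (0.306202, -0.000000) ; Y_{1,0}(Ω₂) = (-0.468577, 0.000000) ; Δ = (-0.143479, 0.000000)
  [+1]  conj(Y_{1,1})(Ω₁) = (0.224271, 0.148960) ; Y_{1,1}(Ω₂) = (-0.082315, 0.052993) ; Δ = (-0.026355, -0.000377)
Accumulated sum (-0.196188, 0.000000); after 4π/(2l+1) scaling, (-0.821792, 0.000000) ⇒ P_1 = -0.821792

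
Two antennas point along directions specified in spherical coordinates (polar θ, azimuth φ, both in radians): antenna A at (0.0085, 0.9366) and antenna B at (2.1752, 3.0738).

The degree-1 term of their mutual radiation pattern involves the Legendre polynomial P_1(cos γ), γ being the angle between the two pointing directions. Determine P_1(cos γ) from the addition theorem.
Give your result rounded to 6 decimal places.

-0.572004

Expand P_1 via completeness: Σ_{m} conj(Y_{1,m}) at Ω₁ times Y_{1,m} at Ω₂ —
  m=-1: Y*=0.00174 + 0.00237j  Y=-0.28363 - 0.01926j  product -0.00045 - 0.00070j
  m=+0: Y*=0.48858 + 0.00000j  Y=-0.27766 + 0.00000j  product -0.13566 + 0.00000j
  m=+1: Y*=-0.00174 + 0.00237j  Y=0.28363 - 0.01926j  product -0.00045 + 0.00070j
Total Σ_m = -0.13656 + 0.00000j. Multiply by 4.188790: -0.57200 + 0.00000j. P_1(cos γ) = -0.572004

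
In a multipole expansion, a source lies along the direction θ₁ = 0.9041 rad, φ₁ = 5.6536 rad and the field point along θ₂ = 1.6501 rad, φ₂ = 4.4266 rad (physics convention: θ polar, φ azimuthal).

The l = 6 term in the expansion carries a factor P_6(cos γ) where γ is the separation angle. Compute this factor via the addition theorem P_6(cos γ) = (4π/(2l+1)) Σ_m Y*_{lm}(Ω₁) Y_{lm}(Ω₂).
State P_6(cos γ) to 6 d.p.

-0.049653

Term-by-term m-sum for l=6 (normalisation 4π/13 = 0.966644):
  m=-6: Y*=-0.09155 + 0.06758j  Y=0.06800 - 0.46914j  product 0.02548 + 0.04755j
  m=-5: Y*=-0.31018 + 0.00196j  Y=0.12919 - 0.01845j  product -0.04004 + 0.00598j
  m=-4: Y*=-0.35431 - 0.25469j  Y=-0.13603 - 0.29846j  product -0.02782 + 0.14039j
  m=-3: Y*=-0.07374 - 0.22405j  Y=0.11329 - 0.09805j  product -0.03032 - 0.01815j
  m=-2: Y*=-0.06522 + 0.20248j  Y=-0.24181 - 0.15553j  product 0.04726 - 0.03882j
  m=-1: Y*=-0.26644 + 0.19409j  Y=0.04414 - 0.15024j  product 0.01740 + 0.04860j
  m=+0: Y*=0.12755 + 0.00000j  Y=-0.27674 + 0.00000j  product -0.03530 + 0.00000j
  m=+1: Y*=0.26644 + 0.19409j  Y=-0.04414 - 0.15024j  product 0.01740 - 0.04860j
  m=+2: Y*=-0.06522 - 0.20248j  Y=-0.24181 + 0.15553j  product 0.04726 + 0.03882j
  m=+3: Y*=0.07374 - 0.22405j  Y=-0.11329 - 0.09805j  product -0.03032 + 0.01815j
  m=+4: Y*=-0.35431 + 0.25469j  Y=-0.13603 + 0.29846j  product -0.02782 - 0.14039j
  m=+5: Y*=0.31018 + 0.00196j  Y=-0.12919 - 0.01845j  product -0.04004 - 0.00598j
  m=+6: Y*=-0.09155 - 0.06758j  Y=0.06800 + 0.46914j  product 0.02548 - 0.04755j
Total Σ_m = -0.05137 + 0.00000j. Multiply by 0.966644: -0.04965 + 0.00000j. P_6(cos γ) = -0.049653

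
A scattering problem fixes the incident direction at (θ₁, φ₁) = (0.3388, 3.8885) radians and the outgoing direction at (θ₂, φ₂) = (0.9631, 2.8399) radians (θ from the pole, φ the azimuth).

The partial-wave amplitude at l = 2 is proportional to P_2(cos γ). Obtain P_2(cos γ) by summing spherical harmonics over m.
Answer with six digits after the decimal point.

Term-by-term m-sum for l=2 (normalisation 4π/5 = 2.513274):
  [-2]  conj(Y_{2,-2})(Ω₁) = 0.00328 + 0.04254j ; Y_{2,-2}(Ω₂) = 0.21437 + 0.14773j ; Δ = -0.00558 + 0.00960j
  [-1]  conj(Y_{2,-1})(Ω₁) = -0.17770 - 0.16452j ; Y_{2,-1}(Ω₂) = -0.34578 - 0.10760j ; Δ = 0.04374 + 0.07601j
  [+0]  conj(Y_{2,0})(Ω₁) = 0.52627 + 0.00000j ; Y_{2,0}(Ω₂) = -0.00692 + 0.00000j ; Δ = -0.00364 + 0.00000j
  [+1]  conj(Y_{2,1})(Ω₁) = 0.17770 - 0.16452j ; Y_{2,1}(Ω₂) = 0.34578 - 0.10760j ; Δ = 0.04374 - 0.07601j
  [+2]  conj(Y_{2,2})(Ω₁) = 0.00328 - 0.04254j ; Y_{2,2}(Ω₂) = 0.21437 - 0.14773j ; Δ = -0.00558 - 0.00960j
Accumulated sum 0.07268 - 0.00000j; after 4π/(2l+1) scaling, 0.18266 - 0.00000j ⇒ P_2 = 0.182658

0.182658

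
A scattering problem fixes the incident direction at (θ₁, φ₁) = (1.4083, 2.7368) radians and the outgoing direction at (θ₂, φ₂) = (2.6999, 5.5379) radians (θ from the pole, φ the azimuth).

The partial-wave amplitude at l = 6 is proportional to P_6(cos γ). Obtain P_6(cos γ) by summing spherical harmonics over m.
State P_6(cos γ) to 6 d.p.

0.279743

Term-by-term m-sum for l=6 (normalisation 4π/13 = 0.966644):
  term(m=-6) = -0.00060 + 0.00117j   from Y*(Ω₁)=-0.33751 - 0.29177j, Y(Ω₂)=-0.00070 - 0.00286j
  term(m=-5) = -0.00072 + 0.00542j   from Y*(Ω₁)=0.11093 + 0.22779j, Y(Ω₂)=0.01800 + 0.01192j
  term(m=-4) = -0.00475 - 0.02244j   from Y*(Ω₁)=0.01165 + 0.24065j, Y(Ω₂)=-0.09396 + 0.01521j
  term(m=-3) = -0.03951 - 0.06454j   from Y*(Ω₁)=0.09584 - 0.25740j, Y(Ω₂)=0.17003 - 0.21681j
  term(m=-2) = 0.06738 + 0.05460j   from Y*(Ω₁)=0.12066 - 0.12664j, Y(Ω₂)=0.03973 + 0.49421j
  term(m=-1) = 0.10555 + 0.03739j   from Y*(Ω₁)=-0.25618 + 0.10976j, Y(Ω₂)=-0.29526 - 0.27247j
  term(m=+0) = 0.03471 + 0.00000j   from Y*(Ω₁)=-0.15660 + 0.00000j, Y(Ω₂)=-0.22164 + 0.00000j
  term(m=+1) = 0.10555 - 0.03739j   from Y*(Ω₁)=0.25618 + 0.10976j, Y(Ω₂)=0.29526 - 0.27247j
  term(m=+2) = 0.06738 - 0.05460j   from Y*(Ω₁)=0.12066 + 0.12664j, Y(Ω₂)=0.03973 - 0.49421j
  term(m=+3) = -0.03951 + 0.06454j   from Y*(Ω₁)=-0.09584 - 0.25740j, Y(Ω₂)=-0.17003 - 0.21681j
  term(m=+4) = -0.00475 + 0.02244j   from Y*(Ω₁)=0.01165 - 0.24065j, Y(Ω₂)=-0.09396 - 0.01521j
  term(m=+5) = -0.00072 - 0.00542j   from Y*(Ω₁)=-0.11093 + 0.22779j, Y(Ω₂)=-0.01800 + 0.01192j
  term(m=+6) = -0.00060 - 0.00117j   from Y*(Ω₁)=-0.33751 + 0.29177j, Y(Ω₂)=-0.00070 + 0.00286j
Σ over m = 0.28940 + 0.00000j; ×(4π/13) → 0.27974 + 0.00000j. Real part: 0.279743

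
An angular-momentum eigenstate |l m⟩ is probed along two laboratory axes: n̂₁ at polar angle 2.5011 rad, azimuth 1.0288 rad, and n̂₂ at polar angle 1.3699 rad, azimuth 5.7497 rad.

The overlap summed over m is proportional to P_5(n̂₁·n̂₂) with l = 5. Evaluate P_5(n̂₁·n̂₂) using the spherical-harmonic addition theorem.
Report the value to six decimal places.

Addition theorem: P_5(cos γ) = (4π/11) Σ_m Y*_{lm}(Ω₁) Y_{lm}(Ω₂), m = −5…5:
  m=-5: 0.01480 - 0.03213j × -0.37304 + 0.19145j = 0.00063 + 0.01482j  (running Σ = 0.00063 + 0.01482j)
  m=-4: 0.08439 + 0.12410j × -0.14415 + 0.22832j = -0.04050 + 0.00138j  (running Σ = -0.03987 + 0.01620j)
  m=-3: -0.35280 + 0.01949j × 0.00619 - 0.20875j = 0.00188 + 0.07377j  (running Σ = -0.03799 + 0.08996j)
  m=-2: 0.21082 - 0.39830j × -0.13804 - 0.25040j = -0.12884 + 0.00219j  (running Σ = -0.16682 + 0.09216j)
  m=-1: 0.06703 + 0.11132j × 0.12858 + 0.07594j = 0.00017 + 0.01940j  (running Σ = -0.16666 + 0.11156j)
  m=0: 0.37171 + 0.00000j × 0.28734 + 0.00000j = 0.10681 + 0.00000j  (running Σ = -0.05985 + 0.11156j)
  m=1: -0.06703 + 0.11132j × -0.12858 + 0.07594j = 0.00017 - 0.01940j  (running Σ = -0.05969 + 0.09216j)
  m=2: 0.21082 + 0.39830j × -0.13804 + 0.25040j = -0.12884 - 0.00219j  (running Σ = -0.18852 + 0.08996j)
  m=3: 0.35280 + 0.01949j × -0.00619 - 0.20875j = 0.00188 - 0.07377j  (running Σ = -0.18664 + 0.01620j)
  m=4: 0.08439 - 0.12410j × -0.14415 - 0.22832j = -0.04050 - 0.00138j  (running Σ = -0.22714 + 0.01482j)
  m=5: -0.01480 - 0.03213j × 0.37304 + 0.19145j = 0.00063 - 0.01482j  (running Σ = -0.22651 + 0.00000j)
Σ over m = -0.22651 + 0.00000j; ×(4π/11) → -0.25876 + 0.00000j. Real part: -0.258763

-0.258763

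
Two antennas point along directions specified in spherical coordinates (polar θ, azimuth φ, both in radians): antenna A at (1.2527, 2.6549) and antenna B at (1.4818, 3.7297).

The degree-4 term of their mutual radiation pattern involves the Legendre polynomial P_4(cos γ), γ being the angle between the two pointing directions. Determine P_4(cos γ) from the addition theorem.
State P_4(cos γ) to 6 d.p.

-0.253488

Expand P_4 via completeness: Σ_{m} conj(Y_{4,m}) at Ω₁ times Y_{4,m} at Ω₂ —
  [-4]  conj(Y_{4,-4})(Ω₁) = (-0.132255, -0.335032) ; Y_{4,-4}(Ω₂) = (-0.306832, -0.309151) ; Δ = (-0.062996, 0.143685)
  [-3]  conj(Y_{4,-3})(Ω₁) = (-0.037066, 0.333406) ; Y_{4,-3}(Ω₂) = (0.021142, 0.107879) ; Δ = (-0.036751, 0.003050)
  [-2]  conj(Y_{4,-2})(Ω₁) = (-0.053522, 0.078669) ; Y_{4,-2}(Ω₂) = (-0.120527, 0.289437) ; Δ = (-0.016319, -0.024973)
  [-1]  conj(Y_{4,-1})(Ω₁) = (0.287605, -0.152185) ; Y_{4,-1}(Ω₂) = (0.102607, -0.068420) ; Δ = (0.019098, -0.035293)
  [+0]  conj(Y_{4,0})(Ω₁) = (0.042351, -0.000000) ; Y_{4,0}(Ω₂) = (0.292518, 0.000000) ; Δ = (0.012388, 0.000000)
  [+1]  conj(Y_{4,1})(Ω₁) = (-0.287605, -0.152185) ; Y_{4,1}(Ω₂) = (-0.102607, -0.068420) ; Δ = (0.019098, 0.035293)
  [+2]  conj(Y_{4,2})(Ω₁) = (-0.053522, -0.078669) ; Y_{4,2}(Ω₂) = (-0.120527, -0.289437) ; Δ = (-0.016319, 0.024973)
  [+3]  conj(Y_{4,3})(Ω₁) = (0.037066, 0.333406) ; Y_{4,3}(Ω₂) = (-0.021142, 0.107879) ; Δ = (-0.036751, -0.003050)
  [+4]  conj(Y_{4,4})(Ω₁) = (-0.132255, 0.335032) ; Y_{4,4}(Ω₂) = (-0.306832, 0.309151) ; Δ = (-0.062996, -0.143685)
Total Σ_m = (-0.181548, 0.000000). Multiply by 1.396263: (-0.253488, 0.000000). P_4(cos γ) = -0.253488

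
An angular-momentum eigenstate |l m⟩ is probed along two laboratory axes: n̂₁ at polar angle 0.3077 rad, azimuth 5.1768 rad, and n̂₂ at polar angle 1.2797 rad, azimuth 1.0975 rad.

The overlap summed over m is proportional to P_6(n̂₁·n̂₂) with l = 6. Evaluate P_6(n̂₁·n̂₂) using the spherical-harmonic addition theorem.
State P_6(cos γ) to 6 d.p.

Addition theorem: P_6(cos γ) = (4π/13) Σ_m Y*_{lm}(Ω₁) Y_{lm}(Ω₂), m = −6…6:
  m=-6: 0.00035 - 0.00013j × 0.35640 - 0.11096j = 0.00011 - 0.00008j  (running Σ = 0.00011 - 0.00008j)
  m=-5: 0.00297 + 0.00277j × 0.27111 + 0.27674j = 0.00004 + 0.00157j  (running Σ = 0.00015 + 0.00149j)
  m=-4: -0.00764 + 0.02589j × 0.00894 - 0.02676j = 0.00062 + 0.00044j  (running Σ = 0.00077 + 0.00192j)
  m=-3: -0.11868 + 0.02130j × 0.34019 - 0.05173j = -0.03927 + 0.01338j  (running Σ = -0.03850 + 0.01531j)
  m=-2: -0.21242 - 0.28414j × 0.04520 + 0.06275j = 0.00823 - 0.02617j  (running Σ = -0.03027 - 0.01086j)
  m=-1: 0.26500 - 0.52898j × 0.14212 - 0.27752j = -0.10914 - 0.14872j  (running Σ = -0.13941 - 0.15958j)
  m=0: 0.22833 + 0.00000j × 0.10430 + 0.00000j = 0.02382 + 0.00000j  (running Σ = -0.11559 - 0.15958j)
  m=1: -0.26500 - 0.52898j × -0.14212 - 0.27752j = -0.10914 + 0.14872j  (running Σ = -0.22473 - 0.01086j)
  m=2: -0.21242 + 0.28414j × 0.04520 - 0.06275j = 0.00823 + 0.02617j  (running Σ = -0.21650 + 0.01531j)
  m=3: 0.11868 + 0.02130j × -0.34019 - 0.05173j = -0.03927 - 0.01338j  (running Σ = -0.25578 + 0.00192j)
  m=4: -0.00764 - 0.02589j × 0.00894 + 0.02676j = 0.00062 - 0.00044j  (running Σ = -0.25515 + 0.00149j)
  m=5: -0.00297 + 0.00277j × -0.27111 + 0.27674j = 0.00004 - 0.00157j  (running Σ = -0.25511 - 0.00008j)
  m=6: 0.00035 + 0.00013j × 0.35640 + 0.11096j = 0.00011 + 0.00008j  (running Σ = -0.25500 - 0.00000j)
Accumulated sum -0.25500 - 0.00000j; after 4π/(2l+1) scaling, -0.24650 - 0.00000j ⇒ P_6 = -0.246497

-0.246497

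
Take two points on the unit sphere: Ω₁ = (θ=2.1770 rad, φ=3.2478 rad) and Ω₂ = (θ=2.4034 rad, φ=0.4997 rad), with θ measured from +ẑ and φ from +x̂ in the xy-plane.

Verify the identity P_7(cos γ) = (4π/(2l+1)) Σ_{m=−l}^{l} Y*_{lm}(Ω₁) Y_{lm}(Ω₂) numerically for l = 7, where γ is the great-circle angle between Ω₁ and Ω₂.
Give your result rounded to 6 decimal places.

Summing Y*_{l m}(θ₁,φ₁)·Y_{l m}(θ₂,φ₂) over m ∈ [−7, 7]; prefactor 4π/(2·7+1) = 0.837758:
  [-7]  conj(Y_{7,-7})(Ω₁) = -0.09319 - 0.08569j ; Y_{7,-7}(Ω₂) = -0.02929 + 0.01090j ; Δ = 0.00366 + 0.00149j
  [-6]  conj(Y_{7,-6})(Ω₁) = -0.26395 - 0.19539j ; Y_{7,-6}(Ω₂) = 0.12722 + 0.01837j ; Δ = -0.02999 - 0.02971j
  [-5]  conj(Y_{7,-5})(Ω₁) = -0.38191 - 0.22430j ; Y_{7,-5}(Ω₂) = -0.24772 - 0.18563j ; Δ = 0.05297 + 0.12646j
  [-4]  conj(Y_{7,-4})(Ω₁) = -0.21200 - 0.09590j ; Y_{7,-4}(Ω₂) = 0.19004 + 0.41656j ; Δ = -0.00034 - 0.10653j
  [-3]  conj(Y_{7,-3})(Ω₁) = 0.19570 + 0.06455j ; Y_{7,-3}(Ω₂) = 0.02342 - 0.32611j ; Δ = 0.02564 - 0.06231j
  [-2]  conj(Y_{7,-2})(Ω₁) = 0.33187 + 0.07157j ; Y_{7,-2}(Ω₂) = 0.06737 - 0.10478j ; Δ = 0.02986 - 0.02995j
  [-1]  conj(Y_{7,-1})(Ω₁) = -0.06978 - 0.00744j ; Y_{7,-1}(Ω₂) = -0.34156 + 0.18646j ; Δ = 0.02522 - 0.01047j
  [+0]  conj(Y_{7,0})(Ω₁) = -0.34639 + 0.00000j ; Y_{7,0}(Ω₂) = -0.00801 + 0.00000j ; Δ = 0.00277 + 0.00000j
  [+1]  conj(Y_{7,1})(Ω₁) = 0.06978 - 0.00744j ; Y_{7,1}(Ω₂) = 0.34156 + 0.18646j ; Δ = 0.02522 + 0.01047j
  [+2]  conj(Y_{7,2})(Ω₁) = 0.33187 - 0.07157j ; Y_{7,2}(Ω₂) = 0.06737 + 0.10478j ; Δ = 0.02986 + 0.02995j
  [+3]  conj(Y_{7,3})(Ω₁) = -0.19570 + 0.06455j ; Y_{7,3}(Ω₂) = -0.02342 - 0.32611j ; Δ = 0.02564 + 0.06231j
  [+4]  conj(Y_{7,4})(Ω₁) = -0.21200 + 0.09590j ; Y_{7,4}(Ω₂) = 0.19004 - 0.41656j ; Δ = -0.00034 + 0.10653j
  [+5]  conj(Y_{7,5})(Ω₁) = 0.38191 - 0.22430j ; Y_{7,5}(Ω₂) = 0.24772 - 0.18563j ; Δ = 0.05297 - 0.12646j
  [+6]  conj(Y_{7,6})(Ω₁) = -0.26395 + 0.19539j ; Y_{7,6}(Ω₂) = 0.12722 - 0.01837j ; Δ = -0.02999 + 0.02971j
  [+7]  conj(Y_{7,7})(Ω₁) = 0.09319 - 0.08569j ; Y_{7,7}(Ω₂) = 0.02929 + 0.01090j ; Δ = 0.00366 - 0.00149j
Σ over m = 0.21681 + 0.00000j; ×(4π/15) → 0.18164 + 0.00000j. Real part: 0.181638

0.181638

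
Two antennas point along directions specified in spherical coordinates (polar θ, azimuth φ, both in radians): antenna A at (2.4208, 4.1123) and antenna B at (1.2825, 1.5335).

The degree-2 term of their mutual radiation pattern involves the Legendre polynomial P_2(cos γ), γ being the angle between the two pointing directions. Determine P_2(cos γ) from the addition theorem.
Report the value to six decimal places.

Expand P_2 via completeness: Σ_{m} conj(Y_{2,m}) at Ω₁ times Y_{2,m} at Ω₂ —
  [-2]  conj(Y_{2,-2})(Ω₁) = (-0.060939, 0.156827) ; Y_{2,-2}(Ω₂) = (-0.354061, -0.026459) ; Δ = (0.025726, -0.053914)
  [-1]  conj(Y_{2,-1})(Ω₁) = (0.216317, 0.316129) ; Y_{2,-1}(Ω₂) = (0.007852, -0.210439) ; Δ = (0.068224, -0.043039)
  [+0]  conj(Y_{2,0})(Ω₁) = (0.218654, -0.000000) ; Y_{2,0}(Ω₂) = (-0.238905, 0.000000) ; Δ = (-0.052238, 0.000000)
  [+1]  conj(Y_{2,1})(Ω₁) = (-0.216317, 0.316129) ; Y_{2,1}(Ω₂) = (-0.007852, -0.210439) ; Δ = (0.068224, 0.043039)
  [+2]  conj(Y_{2,2})(Ω₁) = (-0.060939, -0.156827) ; Y_{2,2}(Ω₂) = (-0.354061, 0.026459) ; Δ = (0.025726, 0.053914)
Accumulated sum (0.135663, -0.000000); after 4π/(2l+1) scaling, (0.340958, -0.000000) ⇒ P_2 = 0.340958

0.340958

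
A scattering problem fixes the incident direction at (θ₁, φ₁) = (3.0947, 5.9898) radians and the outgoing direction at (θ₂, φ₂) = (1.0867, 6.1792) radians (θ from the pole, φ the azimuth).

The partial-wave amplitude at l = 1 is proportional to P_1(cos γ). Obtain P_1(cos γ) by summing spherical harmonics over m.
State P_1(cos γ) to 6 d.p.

Expand P_1 via completeness: Σ_{m} conj(Y_{1,m}) at Ω₁ times Y_{1,m} at Ω₂ —
  term(m=-1) = +0.004864-0.000932i   from Y*(Ω₁)=+0.015503-0.004684i, Y(Ω₂)=+0.304144+0.031741i
  term(m=+0) = -0.110986-0.000000i   from Y*(Ω₁)=-0.488065-0.000000i, Y(Ω₂)=+0.227400+0.000000i
  term(m=+1) = +0.004864+0.000932i   from Y*(Ω₁)=-0.015503-0.004684i, Y(Ω₂)=-0.304144+0.031741i
Σ over m = -0.101258+0.000000i; ×(4π/3) → -0.424150+0.000000i. Real part: -0.424150

-0.424150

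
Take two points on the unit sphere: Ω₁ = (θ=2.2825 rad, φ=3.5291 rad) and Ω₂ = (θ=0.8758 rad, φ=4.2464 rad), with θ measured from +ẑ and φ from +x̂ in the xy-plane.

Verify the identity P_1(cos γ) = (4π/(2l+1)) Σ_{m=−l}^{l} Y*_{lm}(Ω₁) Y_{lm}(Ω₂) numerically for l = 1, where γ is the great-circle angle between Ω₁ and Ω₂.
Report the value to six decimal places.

Expand P_1 via completeness: Σ_{m} conj(Y_{1,m}) at Ω₁ times Y_{1,m} at Ω₂ —
  m=-1: -0.24223 - 0.09886j × -0.11923 + 0.23707j = 0.05232 - 0.04564j  (running Σ = 0.05232 - 0.04564j)
  m=0: -0.31912 + 0.00000j × 0.31289 + 0.00000j = -0.09985 + 0.00000j  (running Σ = -0.04753 - 0.04564j)
  m=1: 0.24223 - 0.09886j × 0.11923 + 0.23707j = 0.05232 + 0.04564j  (running Σ = 0.00478 + 0.00000j)
Σ over m = 0.00478 + 0.00000j; ×(4π/3) → 0.02004 + 0.00000j. Real part: 0.020042

0.020042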